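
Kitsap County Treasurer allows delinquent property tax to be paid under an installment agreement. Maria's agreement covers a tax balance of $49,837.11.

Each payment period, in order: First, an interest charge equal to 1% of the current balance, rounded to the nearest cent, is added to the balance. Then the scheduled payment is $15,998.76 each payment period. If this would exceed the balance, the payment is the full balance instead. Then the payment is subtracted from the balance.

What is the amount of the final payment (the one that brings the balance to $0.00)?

Payment period 1: opening $49,837.11; interest $498.37 → $50,335.48; payment $15,998.76; balance $34,336.72
Payment period 2: opening $34,336.72; interest $343.37 → $34,680.09; payment $15,998.76; balance $18,681.33
Payment period 3: opening $18,681.33; interest $186.81 → $18,868.14; payment $15,998.76; balance $2,869.38
Payment period 4: opening $2,869.38; interest $28.69 → $2,898.07; payment $2,898.07; balance $0.00

$2,898.07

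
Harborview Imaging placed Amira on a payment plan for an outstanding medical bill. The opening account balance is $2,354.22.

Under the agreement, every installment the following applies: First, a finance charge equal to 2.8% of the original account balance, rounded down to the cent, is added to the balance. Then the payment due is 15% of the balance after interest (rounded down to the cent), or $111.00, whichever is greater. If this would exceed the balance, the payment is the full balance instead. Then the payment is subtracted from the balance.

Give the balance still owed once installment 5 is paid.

$1,252.37

Installment 1: $2,354.22 +$65.91 interest = $2,420.13; pay $363.01 → $2,057.12
Installment 2: $2,057.12 +$65.91 interest = $2,123.03; pay $318.45 → $1,804.58
Installment 3: $1,804.58 +$65.91 interest = $1,870.49; pay $280.57 → $1,589.92
Installment 4: $1,589.92 +$65.91 interest = $1,655.83; pay $248.37 → $1,407.46
Installment 5: $1,407.46 +$65.91 interest = $1,473.37; pay $221.00 → $1,252.37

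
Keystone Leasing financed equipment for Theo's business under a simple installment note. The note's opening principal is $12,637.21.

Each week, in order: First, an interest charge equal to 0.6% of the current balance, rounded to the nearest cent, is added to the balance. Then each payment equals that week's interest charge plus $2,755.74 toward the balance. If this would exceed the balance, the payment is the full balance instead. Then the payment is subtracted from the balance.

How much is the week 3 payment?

Week 1: opening $12,637.21; interest $75.82 → $12,713.03; payment $2,831.56; balance $9,881.47
Week 2: opening $9,881.47; interest $59.29 → $9,940.76; payment $2,815.03; balance $7,125.73
Week 3: opening $7,125.73; interest $42.75 → $7,168.48; payment $2,798.49; balance $4,369.99

$2,798.49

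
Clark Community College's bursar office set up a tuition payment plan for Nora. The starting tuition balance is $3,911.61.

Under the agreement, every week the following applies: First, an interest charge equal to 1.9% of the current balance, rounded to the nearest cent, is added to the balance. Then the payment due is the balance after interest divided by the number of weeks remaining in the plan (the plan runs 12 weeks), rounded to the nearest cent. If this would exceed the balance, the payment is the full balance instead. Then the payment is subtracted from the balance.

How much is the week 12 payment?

$408.57

# | Opening | Interest | Payment | End bal
1 | $3,911.61 | $74.32 | $332.16 | $3,653.77
2 | $3,653.77 | $69.42 | $338.47 | $3,384.72
3 | $3,384.72 | $64.31 | $344.90 | $3,104.13
4 | $3,104.13 | $58.98 | $351.46 | $2,811.65
5 | $2,811.65 | $53.42 | $358.13 | $2,506.94
6 | $2,506.94 | $47.63 | $364.94 | $2,189.63
7 | $2,189.63 | $41.60 | $371.87 | $1,859.36
8 | $1,859.36 | $35.33 | $378.94 | $1,515.75
9 | $1,515.75 | $28.80 | $386.14 | $1,158.41
10 | $1,158.41 | $22.01 | $393.47 | $786.95
11 | $786.95 | $14.95 | $400.95 | $400.95
12 | $400.95 | $7.62 | $408.57 | $0.00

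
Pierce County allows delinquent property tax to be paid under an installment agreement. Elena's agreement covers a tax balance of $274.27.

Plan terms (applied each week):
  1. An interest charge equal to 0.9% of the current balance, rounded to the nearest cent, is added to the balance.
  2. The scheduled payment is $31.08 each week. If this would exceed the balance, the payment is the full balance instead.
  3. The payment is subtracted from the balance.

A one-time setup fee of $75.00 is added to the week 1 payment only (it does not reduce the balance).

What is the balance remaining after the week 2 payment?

Week 1: $274.27 +$2.47 interest = $276.74; pay $31.08 (+ $75.00 fee) → $245.66
Week 2: $245.66 +$2.21 interest = $247.87; pay $31.08 → $216.79

$216.79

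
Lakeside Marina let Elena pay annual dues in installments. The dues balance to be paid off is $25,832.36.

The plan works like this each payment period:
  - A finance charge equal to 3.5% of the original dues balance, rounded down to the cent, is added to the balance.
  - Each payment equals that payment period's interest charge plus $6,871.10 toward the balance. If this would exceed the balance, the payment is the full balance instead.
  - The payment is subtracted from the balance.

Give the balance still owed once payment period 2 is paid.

Payment period 1: $25,832.36 +$904.13 interest = $26,736.49; pay $7,775.23 → $18,961.26
Payment period 2: $18,961.26 +$904.13 interest = $19,865.39; pay $7,775.23 → $12,090.16

$12,090.16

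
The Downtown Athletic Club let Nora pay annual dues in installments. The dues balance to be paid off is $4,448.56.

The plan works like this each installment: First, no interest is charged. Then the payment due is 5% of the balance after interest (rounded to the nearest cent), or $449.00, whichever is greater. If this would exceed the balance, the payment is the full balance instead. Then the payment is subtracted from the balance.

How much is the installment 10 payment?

$407.56

# | Opening | Payment | End bal
1 | $4,448.56 | $449.00 | $3,999.56
2 | $3,999.56 | $449.00 | $3,550.56
3 | $3,550.56 | $449.00 | $3,101.56
4 | $3,101.56 | $449.00 | $2,652.56
5 | $2,652.56 | $449.00 | $2,203.56
6 | $2,203.56 | $449.00 | $1,754.56
7 | $1,754.56 | $449.00 | $1,305.56
8 | $1,305.56 | $449.00 | $856.56
9 | $856.56 | $449.00 | $407.56
10 | $407.56 | $407.56 | $0.00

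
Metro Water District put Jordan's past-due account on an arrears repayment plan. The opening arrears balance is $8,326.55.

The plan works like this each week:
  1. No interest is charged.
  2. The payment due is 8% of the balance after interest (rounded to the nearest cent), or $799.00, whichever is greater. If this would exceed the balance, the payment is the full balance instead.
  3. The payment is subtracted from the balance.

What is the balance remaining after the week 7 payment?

$2,733.55

Week 1: opening $8,326.55; payment $799.00; balance $7,527.55
Week 2: opening $7,527.55; payment $799.00; balance $6,728.55
Week 3: opening $6,728.55; payment $799.00; balance $5,929.55
Week 4: opening $5,929.55; payment $799.00; balance $5,130.55
Week 5: opening $5,130.55; payment $799.00; balance $4,331.55
Week 6: opening $4,331.55; payment $799.00; balance $3,532.55
Week 7: opening $3,532.55; payment $799.00; balance $2,733.55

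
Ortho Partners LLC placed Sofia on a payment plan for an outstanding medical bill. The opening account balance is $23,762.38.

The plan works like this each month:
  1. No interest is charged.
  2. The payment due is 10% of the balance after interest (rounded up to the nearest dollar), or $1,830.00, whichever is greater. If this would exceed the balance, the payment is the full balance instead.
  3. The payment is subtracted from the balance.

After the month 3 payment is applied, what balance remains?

Month 1: $23,762.38 − $2,377.00 → $21,385.38
Month 2: $21,385.38 − $2,139.00 → $19,246.38
Month 3: $19,246.38 − $1,925.00 → $17,321.38

$17,321.38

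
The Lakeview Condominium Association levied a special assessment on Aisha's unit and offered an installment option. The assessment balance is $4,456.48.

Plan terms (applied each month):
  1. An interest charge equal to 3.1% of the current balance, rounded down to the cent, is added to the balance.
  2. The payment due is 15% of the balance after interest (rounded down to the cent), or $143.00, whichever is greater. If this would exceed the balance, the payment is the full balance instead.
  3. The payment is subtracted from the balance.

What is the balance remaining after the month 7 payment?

Month 1: opening $4,456.48; interest $138.15 → $4,594.63; payment $689.19; balance $3,905.44
Month 2: opening $3,905.44; interest $121.06 → $4,026.50; payment $603.97; balance $3,422.53
Month 3: opening $3,422.53; interest $106.09 → $3,528.62; payment $529.29; balance $2,999.33
Month 4: opening $2,999.33; interest $92.97 → $3,092.30; payment $463.84; balance $2,628.46
Month 5: opening $2,628.46; interest $81.48 → $2,709.94; payment $406.49; balance $2,303.45
Month 6: opening $2,303.45; interest $71.40 → $2,374.85; payment $356.22; balance $2,018.63
Month 7: opening $2,018.63; interest $62.57 → $2,081.20; payment $312.18; balance $1,769.02

$1,769.02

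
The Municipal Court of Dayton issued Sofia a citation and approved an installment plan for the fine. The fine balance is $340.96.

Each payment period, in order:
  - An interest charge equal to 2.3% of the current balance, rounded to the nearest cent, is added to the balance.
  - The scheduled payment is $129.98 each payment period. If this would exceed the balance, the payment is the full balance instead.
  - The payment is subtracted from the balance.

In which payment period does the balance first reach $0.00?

# | Opening | Interest | Payment | End bal
1 | $340.96 | $7.84 | $129.98 | $218.82
2 | $218.82 | $5.03 | $129.98 | $93.87
3 | $93.87 | $2.16 | $96.03 | $0.00
Balance reaches $0.00 in payment period 3.

3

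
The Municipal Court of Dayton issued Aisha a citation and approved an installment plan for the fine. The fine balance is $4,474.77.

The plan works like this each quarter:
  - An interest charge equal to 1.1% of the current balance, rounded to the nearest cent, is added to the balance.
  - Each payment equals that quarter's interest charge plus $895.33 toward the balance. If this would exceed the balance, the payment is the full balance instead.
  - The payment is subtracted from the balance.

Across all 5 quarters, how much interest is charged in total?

$147.63

Quarter 1: $4,474.77 +$49.22 interest = $4,523.99; pay $944.55 → $3,579.44
Quarter 2: $3,579.44 +$39.37 interest = $3,618.81; pay $934.70 → $2,684.11
Quarter 3: $2,684.11 +$29.53 interest = $2,713.64; pay $924.86 → $1,788.78
Quarter 4: $1,788.78 +$19.68 interest = $1,808.46; pay $915.01 → $893.45
Quarter 5: $893.45 +$9.83 interest = $903.28; pay $903.28 → $0.00
Total interest: $49.22 + $39.37 + $29.53 + $19.68 + $9.83 = $147.63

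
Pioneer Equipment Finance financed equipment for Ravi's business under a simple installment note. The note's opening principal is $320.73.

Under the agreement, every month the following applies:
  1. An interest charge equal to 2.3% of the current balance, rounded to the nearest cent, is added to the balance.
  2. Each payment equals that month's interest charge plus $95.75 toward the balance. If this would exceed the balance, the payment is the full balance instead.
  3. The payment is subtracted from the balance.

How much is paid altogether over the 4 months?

Month 1: opening $320.73; interest $7.38 → $328.11; payment $103.13; balance $224.98
Month 2: opening $224.98; interest $5.17 → $230.15; payment $100.92; balance $129.23
Month 3: opening $129.23; interest $2.97 → $132.20; payment $98.72; balance $33.48
Month 4: opening $33.48; interest $0.77 → $34.25; payment $34.25; balance $0.00
Total paid: $337.02

$337.02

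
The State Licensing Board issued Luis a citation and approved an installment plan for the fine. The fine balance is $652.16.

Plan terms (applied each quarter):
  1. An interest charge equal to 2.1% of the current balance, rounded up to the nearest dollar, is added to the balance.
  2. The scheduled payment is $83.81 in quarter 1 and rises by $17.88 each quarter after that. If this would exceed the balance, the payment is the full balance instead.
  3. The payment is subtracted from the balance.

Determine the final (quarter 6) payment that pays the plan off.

Quarter 1: $652.16 +$14.00 interest = $666.16; pay $83.81 → $582.35
Quarter 2: $582.35 +$13.00 interest = $595.35; pay $101.69 → $493.66
Quarter 3: $493.66 +$11.00 interest = $504.66; pay $119.57 → $385.09
Quarter 4: $385.09 +$9.00 interest = $394.09; pay $137.45 → $256.64
Quarter 5: $256.64 +$6.00 interest = $262.64; pay $155.33 → $107.31
Quarter 6: $107.31 +$3.00 interest = $110.31; pay $110.31 → $0.00

$110.31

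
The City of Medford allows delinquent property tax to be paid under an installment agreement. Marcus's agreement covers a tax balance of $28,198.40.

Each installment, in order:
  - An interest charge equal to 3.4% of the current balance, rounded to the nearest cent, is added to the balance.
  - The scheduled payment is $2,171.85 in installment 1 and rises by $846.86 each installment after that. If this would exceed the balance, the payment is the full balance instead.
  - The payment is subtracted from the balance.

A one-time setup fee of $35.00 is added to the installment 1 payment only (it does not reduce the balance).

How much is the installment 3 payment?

Installment 1: $28,198.40 +$958.75 interest = $29,157.15; pay $2,171.85 (+ $35.00 fee) → $26,985.30
Installment 2: $26,985.30 +$917.50 interest = $27,902.80; pay $3,018.71 → $24,884.09
Installment 3: $24,884.09 +$846.06 interest = $25,730.15; pay $3,865.57 → $21,864.58

$3,865.57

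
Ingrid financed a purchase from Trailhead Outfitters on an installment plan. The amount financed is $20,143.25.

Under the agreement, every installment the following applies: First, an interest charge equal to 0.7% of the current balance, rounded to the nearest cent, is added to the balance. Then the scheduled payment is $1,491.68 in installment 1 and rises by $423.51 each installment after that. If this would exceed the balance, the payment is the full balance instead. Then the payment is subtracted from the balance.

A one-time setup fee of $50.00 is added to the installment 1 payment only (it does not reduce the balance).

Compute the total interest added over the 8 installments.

$692.08

Installment 1: $20,143.25 +$141.00 interest = $20,284.25; pay $1,491.68 (+ $50.00 fee) → $18,792.57
Installment 2: $18,792.57 +$131.55 interest = $18,924.12; pay $1,915.19 → $17,008.93
Installment 3: $17,008.93 +$119.06 interest = $17,127.99; pay $2,338.70 → $14,789.29
Installment 4: $14,789.29 +$103.53 interest = $14,892.82; pay $2,762.21 → $12,130.61
Installment 5: $12,130.61 +$84.91 interest = $12,215.52; pay $3,185.72 → $9,029.80
Installment 6: $9,029.80 +$63.21 interest = $9,093.01; pay $3,609.23 → $5,483.78
Installment 7: $5,483.78 +$38.39 interest = $5,522.17; pay $4,032.74 → $1,489.43
Installment 8: $1,489.43 +$10.43 interest = $1,499.86; pay $1,499.86 → $0.00
Total interest: $141.00 + $131.55 + $119.06 + $103.53 + $84.91 + $63.21 + $38.39 + $10.43 = $692.08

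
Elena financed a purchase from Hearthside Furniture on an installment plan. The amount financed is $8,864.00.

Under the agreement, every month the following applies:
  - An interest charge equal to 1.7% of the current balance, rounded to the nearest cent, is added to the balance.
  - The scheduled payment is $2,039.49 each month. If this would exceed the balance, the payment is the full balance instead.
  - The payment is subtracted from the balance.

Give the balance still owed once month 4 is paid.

Month 1: $8,864.00 +$150.69 interest = $9,014.69; pay $2,039.49 → $6,975.20
Month 2: $6,975.20 +$118.58 interest = $7,093.78; pay $2,039.49 → $5,054.29
Month 3: $5,054.29 +$85.92 interest = $5,140.21; pay $2,039.49 → $3,100.72
Month 4: $3,100.72 +$52.71 interest = $3,153.43; pay $2,039.49 → $1,113.94

$1,113.94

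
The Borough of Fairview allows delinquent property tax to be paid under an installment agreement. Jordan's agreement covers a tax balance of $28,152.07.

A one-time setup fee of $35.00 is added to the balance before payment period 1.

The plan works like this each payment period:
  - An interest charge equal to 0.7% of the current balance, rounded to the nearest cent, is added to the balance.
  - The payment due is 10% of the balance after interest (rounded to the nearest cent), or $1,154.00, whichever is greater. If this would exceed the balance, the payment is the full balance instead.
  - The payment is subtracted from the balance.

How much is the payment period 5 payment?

$1,914.99

Payment period 1: opening $28,187.07; interest $197.31 → $28,384.38; payment $2,838.44; balance $25,545.94
Payment period 2: opening $25,545.94; interest $178.82 → $25,724.76; payment $2,572.48; balance $23,152.28
Payment period 3: opening $23,152.28; interest $162.07 → $23,314.35; payment $2,331.44; balance $20,982.91
Payment period 4: opening $20,982.91; interest $146.88 → $21,129.79; payment $2,112.98; balance $19,016.81
Payment period 5: opening $19,016.81; interest $133.12 → $19,149.93; payment $1,914.99; balance $17,234.94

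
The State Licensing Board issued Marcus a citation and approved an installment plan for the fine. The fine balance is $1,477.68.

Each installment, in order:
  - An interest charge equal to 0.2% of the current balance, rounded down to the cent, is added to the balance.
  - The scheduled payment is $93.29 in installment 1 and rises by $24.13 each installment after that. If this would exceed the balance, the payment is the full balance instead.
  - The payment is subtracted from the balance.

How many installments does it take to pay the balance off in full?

9

# | Opening | Interest | Payment | End bal
1 | $1,477.68 | $2.95 | $93.29 | $1,387.34
2 | $1,387.34 | $2.77 | $117.42 | $1,272.69
3 | $1,272.69 | $2.54 | $141.55 | $1,133.68
4 | $1,133.68 | $2.26 | $165.68 | $970.26
5 | $970.26 | $1.94 | $189.81 | $782.39
6 | $782.39 | $1.56 | $213.94 | $570.01
7 | $570.01 | $1.14 | $238.07 | $333.08
8 | $333.08 | $0.66 | $262.20 | $71.54
9 | $71.54 | $0.14 | $71.68 | $0.00
Balance reaches $0.00 in installment 9.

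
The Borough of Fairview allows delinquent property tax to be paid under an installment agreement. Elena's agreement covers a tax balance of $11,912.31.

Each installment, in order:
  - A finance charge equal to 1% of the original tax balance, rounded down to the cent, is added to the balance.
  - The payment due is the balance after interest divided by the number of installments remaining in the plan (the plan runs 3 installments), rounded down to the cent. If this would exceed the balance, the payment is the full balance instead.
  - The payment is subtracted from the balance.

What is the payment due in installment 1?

$4,010.47

# | Opening | Interest | Payment | End bal
1 | $11,912.31 | $119.12 | $4,010.47 | $8,020.96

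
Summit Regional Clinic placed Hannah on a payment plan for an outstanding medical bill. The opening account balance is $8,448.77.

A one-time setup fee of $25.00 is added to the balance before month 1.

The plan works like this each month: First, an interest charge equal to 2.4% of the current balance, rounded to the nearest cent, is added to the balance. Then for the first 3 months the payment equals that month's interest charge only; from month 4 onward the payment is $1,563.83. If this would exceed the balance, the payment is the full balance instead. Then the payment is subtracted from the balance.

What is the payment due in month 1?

$203.37

# | Opening | Interest | Payment | End bal
1 | $8,473.77 | $203.37 | $203.37 | $8,473.77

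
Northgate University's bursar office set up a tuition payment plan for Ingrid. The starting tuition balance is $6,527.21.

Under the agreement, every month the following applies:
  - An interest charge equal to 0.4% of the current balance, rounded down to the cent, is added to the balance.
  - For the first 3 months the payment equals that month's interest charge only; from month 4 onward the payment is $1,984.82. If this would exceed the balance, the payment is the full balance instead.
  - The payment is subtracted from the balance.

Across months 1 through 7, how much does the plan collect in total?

$6,662.79

Month 1: $6,527.21 +$26.10 interest = $6,553.31; pay $26.10 → $6,527.21
Month 2: $6,527.21 +$26.10 interest = $6,553.31; pay $26.10 → $6,527.21
Month 3: $6,527.21 +$26.10 interest = $6,553.31; pay $26.10 → $6,527.21
Month 4: $6,527.21 +$26.10 interest = $6,553.31; pay $1,984.82 → $4,568.49
Month 5: $4,568.49 +$18.27 interest = $4,586.76; pay $1,984.82 → $2,601.94
Month 6: $2,601.94 +$10.40 interest = $2,612.34; pay $1,984.82 → $627.52
Month 7: $627.52 +$2.51 interest = $630.03; pay $630.03 → $0.00
Total paid: $6,662.79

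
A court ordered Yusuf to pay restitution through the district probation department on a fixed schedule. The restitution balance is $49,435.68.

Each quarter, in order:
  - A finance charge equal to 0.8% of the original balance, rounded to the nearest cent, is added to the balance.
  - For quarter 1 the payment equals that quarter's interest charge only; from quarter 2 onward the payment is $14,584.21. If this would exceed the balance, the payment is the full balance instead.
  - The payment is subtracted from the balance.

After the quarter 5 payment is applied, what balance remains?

$0.00

Quarter 1: $49,435.68 +$395.49 interest = $49,831.17; pay $395.49 → $49,435.68
Quarter 2: $49,435.68 +$395.49 interest = $49,831.17; pay $14,584.21 → $35,246.96
Quarter 3: $35,246.96 +$395.49 interest = $35,642.45; pay $14,584.21 → $21,058.24
Quarter 4: $21,058.24 +$395.49 interest = $21,453.73; pay $14,584.21 → $6,869.52
Quarter 5: $6,869.52 +$395.49 interest = $7,265.01; pay $7,265.01 → $0.00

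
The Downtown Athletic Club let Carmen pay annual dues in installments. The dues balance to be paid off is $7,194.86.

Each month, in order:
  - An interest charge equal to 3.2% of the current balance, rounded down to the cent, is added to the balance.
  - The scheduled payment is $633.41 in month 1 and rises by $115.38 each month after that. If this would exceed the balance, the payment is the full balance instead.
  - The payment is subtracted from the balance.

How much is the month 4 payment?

$979.55

Month 1: $7,194.86 +$230.23 interest = $7,425.09; pay $633.41 → $6,791.68
Month 2: $6,791.68 +$217.33 interest = $7,009.01; pay $748.79 → $6,260.22
Month 3: $6,260.22 +$200.32 interest = $6,460.54; pay $864.17 → $5,596.37
Month 4: $5,596.37 +$179.08 interest = $5,775.45; pay $979.55 → $4,795.90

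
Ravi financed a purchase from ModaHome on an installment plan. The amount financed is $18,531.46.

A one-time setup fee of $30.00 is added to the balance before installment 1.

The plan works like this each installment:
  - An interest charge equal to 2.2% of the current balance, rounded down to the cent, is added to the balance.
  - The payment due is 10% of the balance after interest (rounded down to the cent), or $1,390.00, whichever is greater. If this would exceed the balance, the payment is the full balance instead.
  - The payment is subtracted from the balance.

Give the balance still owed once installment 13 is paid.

Installment 1: $18,561.46 +$408.35 interest = $18,969.81; pay $1,896.98 → $17,072.83
Installment 2: $17,072.83 +$375.60 interest = $17,448.43; pay $1,744.84 → $15,703.59
Installment 3: $15,703.59 +$345.47 interest = $16,049.06; pay $1,604.90 → $14,444.16
Installment 4: $14,444.16 +$317.77 interest = $14,761.93; pay $1,476.19 → $13,285.74
Installment 5: $13,285.74 +$292.28 interest = $13,578.02; pay $1,390.00 → $12,188.02
Installment 6: $12,188.02 +$268.13 interest = $12,456.15; pay $1,390.00 → $11,066.15
Installment 7: $11,066.15 +$243.45 interest = $11,309.60; pay $1,390.00 → $9,919.60
Installment 8: $9,919.60 +$218.23 interest = $10,137.83; pay $1,390.00 → $8,747.83
Installment 9: $8,747.83 +$192.45 interest = $8,940.28; pay $1,390.00 → $7,550.28
Installment 10: $7,550.28 +$166.10 interest = $7,716.38; pay $1,390.00 → $6,326.38
Installment 11: $6,326.38 +$139.18 interest = $6,465.56; pay $1,390.00 → $5,075.56
Installment 12: $5,075.56 +$111.66 interest = $5,187.22; pay $1,390.00 → $3,797.22
Installment 13: $3,797.22 +$83.53 interest = $3,880.75; pay $1,390.00 → $2,490.75

$2,490.75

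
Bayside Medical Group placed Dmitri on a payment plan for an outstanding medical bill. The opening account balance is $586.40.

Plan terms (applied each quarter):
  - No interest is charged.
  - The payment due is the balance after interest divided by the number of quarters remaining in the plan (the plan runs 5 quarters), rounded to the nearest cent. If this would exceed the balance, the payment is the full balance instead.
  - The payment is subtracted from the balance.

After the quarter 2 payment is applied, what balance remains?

# | Opening | Payment | End bal
1 | $586.40 | $117.28 | $469.12
2 | $469.12 | $117.28 | $351.84

$351.84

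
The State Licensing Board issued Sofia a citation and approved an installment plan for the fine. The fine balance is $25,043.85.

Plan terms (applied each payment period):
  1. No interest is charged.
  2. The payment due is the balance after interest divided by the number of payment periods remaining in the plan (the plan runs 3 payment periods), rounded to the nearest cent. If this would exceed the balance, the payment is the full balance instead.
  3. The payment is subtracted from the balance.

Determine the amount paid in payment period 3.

# | Opening | Payment | End bal
1 | $25,043.85 | $8,347.95 | $16,695.90
2 | $16,695.90 | $8,347.95 | $8,347.95
3 | $8,347.95 | $8,347.95 | $0.00

$8,347.95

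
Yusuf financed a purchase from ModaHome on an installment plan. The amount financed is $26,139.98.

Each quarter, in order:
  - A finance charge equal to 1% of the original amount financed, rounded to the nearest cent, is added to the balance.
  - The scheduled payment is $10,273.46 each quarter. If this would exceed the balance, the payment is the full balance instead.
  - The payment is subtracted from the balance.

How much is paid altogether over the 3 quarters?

$26,924.18

Quarter 1: $26,139.98 +$261.40 interest = $26,401.38; pay $10,273.46 → $16,127.92
Quarter 2: $16,127.92 +$261.40 interest = $16,389.32; pay $10,273.46 → $6,115.86
Quarter 3: $6,115.86 +$261.40 interest = $6,377.26; pay $6,377.26 → $0.00
Total paid: $26,924.18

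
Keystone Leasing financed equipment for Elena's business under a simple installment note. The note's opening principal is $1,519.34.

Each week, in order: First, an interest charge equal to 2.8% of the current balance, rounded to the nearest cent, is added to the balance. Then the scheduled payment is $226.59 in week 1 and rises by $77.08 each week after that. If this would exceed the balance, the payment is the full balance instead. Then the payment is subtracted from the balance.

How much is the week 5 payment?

Week 1: opening $1,519.34; interest $42.54 → $1,561.88; payment $226.59; balance $1,335.29
Week 2: opening $1,335.29; interest $37.39 → $1,372.68; payment $303.67; balance $1,069.01
Week 3: opening $1,069.01; interest $29.93 → $1,098.94; payment $380.75; balance $718.19
Week 4: opening $718.19; interest $20.11 → $738.30; payment $457.83; balance $280.47
Week 5: opening $280.47; interest $7.85 → $288.32; payment $288.32; balance $0.00

$288.32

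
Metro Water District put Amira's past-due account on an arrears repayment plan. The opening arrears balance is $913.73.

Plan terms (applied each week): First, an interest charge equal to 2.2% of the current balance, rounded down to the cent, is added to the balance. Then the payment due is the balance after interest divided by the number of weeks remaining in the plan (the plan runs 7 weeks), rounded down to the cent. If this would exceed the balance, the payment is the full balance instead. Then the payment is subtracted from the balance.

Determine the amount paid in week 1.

Week 1: opening $913.73; interest $20.10 → $933.83; payment $133.40; balance $800.43

$133.40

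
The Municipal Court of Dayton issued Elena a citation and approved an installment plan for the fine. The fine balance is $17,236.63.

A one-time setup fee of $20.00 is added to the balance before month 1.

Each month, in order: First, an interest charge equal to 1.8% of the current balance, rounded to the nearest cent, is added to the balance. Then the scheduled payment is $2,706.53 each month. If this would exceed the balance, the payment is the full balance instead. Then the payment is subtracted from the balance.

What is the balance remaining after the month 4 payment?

Month 1: opening $17,256.63; interest $310.62 → $17,567.25; payment $2,706.53; balance $14,860.72
Month 2: opening $14,860.72; interest $267.49 → $15,128.21; payment $2,706.53; balance $12,421.68
Month 3: opening $12,421.68; interest $223.59 → $12,645.27; payment $2,706.53; balance $9,938.74
Month 4: opening $9,938.74; interest $178.90 → $10,117.64; payment $2,706.53; balance $7,411.11

$7,411.11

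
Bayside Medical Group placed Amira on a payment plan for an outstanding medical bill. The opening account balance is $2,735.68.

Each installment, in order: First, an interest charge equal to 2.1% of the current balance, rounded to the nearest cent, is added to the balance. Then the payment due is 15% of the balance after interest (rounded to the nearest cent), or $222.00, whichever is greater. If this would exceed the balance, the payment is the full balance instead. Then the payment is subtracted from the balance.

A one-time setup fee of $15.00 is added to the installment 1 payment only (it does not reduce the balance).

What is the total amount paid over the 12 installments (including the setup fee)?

Installment 1: $2,735.68 +$57.45 interest = $2,793.13; pay $418.97 (+ $15.00 fee) → $2,374.16
Installment 2: $2,374.16 +$49.86 interest = $2,424.02; pay $363.60 → $2,060.42
Installment 3: $2,060.42 +$43.27 interest = $2,103.69; pay $315.55 → $1,788.14
Installment 4: $1,788.14 +$37.55 interest = $1,825.69; pay $273.85 → $1,551.84
Installment 5: $1,551.84 +$32.59 interest = $1,584.43; pay $237.66 → $1,346.77
Installment 6: $1,346.77 +$28.28 interest = $1,375.05; pay $222.00 → $1,153.05
Installment 7: $1,153.05 +$24.21 interest = $1,177.26; pay $222.00 → $955.26
Installment 8: $955.26 +$20.06 interest = $975.32; pay $222.00 → $753.32
Installment 9: $753.32 +$15.82 interest = $769.14; pay $222.00 → $547.14
Installment 10: $547.14 +$11.49 interest = $558.63; pay $222.00 → $336.63
Installment 11: $336.63 +$7.07 interest = $343.70; pay $222.00 → $121.70
Installment 12: $121.70 +$2.56 interest = $124.26; pay $124.26 → $0.00
Total paid: $3,080.89

$3,080.89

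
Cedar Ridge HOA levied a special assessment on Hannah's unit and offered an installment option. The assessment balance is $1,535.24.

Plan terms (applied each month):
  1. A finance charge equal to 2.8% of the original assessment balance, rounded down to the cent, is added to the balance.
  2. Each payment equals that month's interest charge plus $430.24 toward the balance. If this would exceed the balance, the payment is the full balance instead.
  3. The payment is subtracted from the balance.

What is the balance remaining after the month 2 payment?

$674.76

Month 1: opening $1,535.24; interest $42.98 → $1,578.22; payment $473.22; balance $1,105.00
Month 2: opening $1,105.00; interest $42.98 → $1,147.98; payment $473.22; balance $674.76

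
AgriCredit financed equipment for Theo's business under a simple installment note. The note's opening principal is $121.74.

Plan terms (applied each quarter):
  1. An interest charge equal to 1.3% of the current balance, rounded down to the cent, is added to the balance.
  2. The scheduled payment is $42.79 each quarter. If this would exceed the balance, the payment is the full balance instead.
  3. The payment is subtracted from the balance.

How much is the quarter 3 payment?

Quarter 1: $121.74 +$1.58 interest = $123.32; pay $42.79 → $80.53
Quarter 2: $80.53 +$1.04 interest = $81.57; pay $42.79 → $38.78
Quarter 3: $38.78 +$0.50 interest = $39.28; pay $39.28 → $0.00

$39.28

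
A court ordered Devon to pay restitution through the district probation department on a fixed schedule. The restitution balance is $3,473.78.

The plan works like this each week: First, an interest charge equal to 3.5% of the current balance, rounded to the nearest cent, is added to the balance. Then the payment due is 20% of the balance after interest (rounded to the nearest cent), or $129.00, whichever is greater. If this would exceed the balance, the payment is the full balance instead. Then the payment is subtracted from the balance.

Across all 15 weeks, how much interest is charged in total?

$651.80

Week 1: $3,473.78 +$121.58 interest = $3,595.36; pay $719.07 → $2,876.29
Week 2: $2,876.29 +$100.67 interest = $2,976.96; pay $595.39 → $2,381.57
Week 3: $2,381.57 +$83.35 interest = $2,464.92; pay $492.98 → $1,971.94
Week 4: $1,971.94 +$69.02 interest = $2,040.96; pay $408.19 → $1,632.77
Week 5: $1,632.77 +$57.15 interest = $1,689.92; pay $337.98 → $1,351.94
Week 6: $1,351.94 +$47.32 interest = $1,399.26; pay $279.85 → $1,119.41
Week 7: $1,119.41 +$39.18 interest = $1,158.59; pay $231.72 → $926.87
Week 8: $926.87 +$32.44 interest = $959.31; pay $191.86 → $767.45
Week 9: $767.45 +$26.86 interest = $794.31; pay $158.86 → $635.45
Week 10: $635.45 +$22.24 interest = $657.69; pay $131.54 → $526.15
Week 11: $526.15 +$18.42 interest = $544.57; pay $129.00 → $415.57
Week 12: $415.57 +$14.54 interest = $430.11; pay $129.00 → $301.11
Week 13: $301.11 +$10.54 interest = $311.65; pay $129.00 → $182.65
Week 14: $182.65 +$6.39 interest = $189.04; pay $129.00 → $60.04
Week 15: $60.04 +$2.10 interest = $62.14; pay $62.14 → $0.00
Total interest: $121.58 + $100.67 + $83.35 + $69.02 + $57.15 + $47.32 + $39.18 + $32.44 + $26.86 + $22.24 + $18.42 + $14.54 + $10.54 + $6.39 + $2.10 = $651.80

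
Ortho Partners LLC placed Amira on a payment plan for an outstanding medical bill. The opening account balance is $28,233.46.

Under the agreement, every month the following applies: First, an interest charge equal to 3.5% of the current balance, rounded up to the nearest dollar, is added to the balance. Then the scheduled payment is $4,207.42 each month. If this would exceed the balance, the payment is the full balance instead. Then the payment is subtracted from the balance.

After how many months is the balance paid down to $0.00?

Month 1: opening $28,233.46; interest $989.00 → $29,222.46; payment $4,207.42; balance $25,015.04
Month 2: opening $25,015.04; interest $876.00 → $25,891.04; payment $4,207.42; balance $21,683.62
Month 3: opening $21,683.62; interest $759.00 → $22,442.62; payment $4,207.42; balance $18,235.20
Month 4: opening $18,235.20; interest $639.00 → $18,874.20; payment $4,207.42; balance $14,666.78
Month 5: opening $14,666.78; interest $514.00 → $15,180.78; payment $4,207.42; balance $10,973.36
Month 6: opening $10,973.36; interest $385.00 → $11,358.36; payment $4,207.42; balance $7,150.94
Month 7: opening $7,150.94; interest $251.00 → $7,401.94; payment $4,207.42; balance $3,194.52
Month 8: opening $3,194.52; interest $112.00 → $3,306.52; payment $3,306.52; balance $0.00
Balance reaches $0.00 in month 8.

8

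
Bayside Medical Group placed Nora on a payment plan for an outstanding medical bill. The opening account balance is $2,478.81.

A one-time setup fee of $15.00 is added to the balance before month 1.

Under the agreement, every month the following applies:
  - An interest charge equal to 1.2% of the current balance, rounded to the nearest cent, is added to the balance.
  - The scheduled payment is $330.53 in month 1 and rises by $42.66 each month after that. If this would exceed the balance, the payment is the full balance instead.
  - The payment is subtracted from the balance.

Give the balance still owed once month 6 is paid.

$0.00

Month 1: $2,493.81 +$29.93 interest = $2,523.74; pay $330.53 → $2,193.21
Month 2: $2,193.21 +$26.32 interest = $2,219.53; pay $373.19 → $1,846.34
Month 3: $1,846.34 +$22.16 interest = $1,868.50; pay $415.85 → $1,452.65
Month 4: $1,452.65 +$17.43 interest = $1,470.08; pay $458.51 → $1,011.57
Month 5: $1,011.57 +$12.14 interest = $1,023.71; pay $501.17 → $522.54
Month 6: $522.54 +$6.27 interest = $528.81; pay $528.81 → $0.00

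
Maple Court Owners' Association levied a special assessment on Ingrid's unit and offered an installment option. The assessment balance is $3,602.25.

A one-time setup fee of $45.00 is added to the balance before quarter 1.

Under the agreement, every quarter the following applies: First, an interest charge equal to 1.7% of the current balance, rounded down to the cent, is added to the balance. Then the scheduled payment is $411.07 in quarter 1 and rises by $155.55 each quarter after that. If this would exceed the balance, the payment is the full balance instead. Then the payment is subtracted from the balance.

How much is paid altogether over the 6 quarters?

$3,874.60

Quarter 1: opening $3,647.25; interest $62.00 → $3,709.25; payment $411.07; balance $3,298.18
Quarter 2: opening $3,298.18; interest $56.06 → $3,354.24; payment $566.62; balance $2,787.62
Quarter 3: opening $2,787.62; interest $47.38 → $2,835.00; payment $722.17; balance $2,112.83
Quarter 4: opening $2,112.83; interest $35.91 → $2,148.74; payment $877.72; balance $1,271.02
Quarter 5: opening $1,271.02; interest $21.60 → $1,292.62; payment $1,033.27; balance $259.35
Quarter 6: opening $259.35; interest $4.40 → $263.75; payment $263.75; balance $0.00
Total paid: $3,874.60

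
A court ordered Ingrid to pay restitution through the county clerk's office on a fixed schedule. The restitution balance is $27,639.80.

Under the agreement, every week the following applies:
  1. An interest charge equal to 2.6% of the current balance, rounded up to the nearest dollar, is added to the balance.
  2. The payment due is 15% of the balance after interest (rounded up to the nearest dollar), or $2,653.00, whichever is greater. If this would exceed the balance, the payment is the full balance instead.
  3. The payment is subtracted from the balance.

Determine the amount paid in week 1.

$4,254.00

Week 1: $27,639.80 +$719.00 interest = $28,358.80; pay $4,254.00 → $24,104.80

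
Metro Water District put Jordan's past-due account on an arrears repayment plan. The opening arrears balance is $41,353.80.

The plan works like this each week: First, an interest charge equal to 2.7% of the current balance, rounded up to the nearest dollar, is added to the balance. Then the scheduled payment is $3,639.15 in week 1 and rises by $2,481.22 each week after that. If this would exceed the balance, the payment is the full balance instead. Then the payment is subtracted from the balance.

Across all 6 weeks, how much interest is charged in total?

$4,275.00

Week 1: opening $41,353.80; interest $1,117.00 → $42,470.80; payment $3,639.15; balance $38,831.65
Week 2: opening $38,831.65; interest $1,049.00 → $39,880.65; payment $6,120.37; balance $33,760.28
Week 3: opening $33,760.28; interest $912.00 → $34,672.28; payment $8,601.59; balance $26,070.69
Week 4: opening $26,070.69; interest $704.00 → $26,774.69; payment $11,082.81; balance $15,691.88
Week 5: opening $15,691.88; interest $424.00 → $16,115.88; payment $13,564.03; balance $2,551.85
Week 6: opening $2,551.85; interest $69.00 → $2,620.85; payment $2,620.85; balance $0.00
Total interest: $1,117.00 + $1,049.00 + $912.00 + $704.00 + $424.00 + $69.00 = $4,275.00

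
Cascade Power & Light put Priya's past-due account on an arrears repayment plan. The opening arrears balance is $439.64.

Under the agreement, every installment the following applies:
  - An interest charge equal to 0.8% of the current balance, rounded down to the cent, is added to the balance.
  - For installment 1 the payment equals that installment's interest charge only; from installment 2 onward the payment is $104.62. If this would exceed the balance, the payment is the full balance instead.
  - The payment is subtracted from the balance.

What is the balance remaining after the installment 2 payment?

$338.53

Installment 1: opening $439.64; interest $3.51 → $443.15; payment $3.51; balance $439.64
Installment 2: opening $439.64; interest $3.51 → $443.15; payment $104.62; balance $338.53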